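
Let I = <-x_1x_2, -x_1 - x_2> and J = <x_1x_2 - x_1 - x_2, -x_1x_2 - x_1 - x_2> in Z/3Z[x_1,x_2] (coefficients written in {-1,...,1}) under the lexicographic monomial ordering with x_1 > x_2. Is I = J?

For a fixed monomial order, each ideal has a unique reduced Gröbner basis; comparing bases decides equality.
Buchberger on the first generating set:
f_1 = -x_1x_2, LT = x_1x_2.
f_2 = -x_1 - x_2, LT = x_1.

S(f_1,f_2): lcm = x_1x_2. S = -x_2^{2}.
  leading term x_2^{2}: no divisor's leading term divides it; move -x_2^{2} to the remainder.
  remainder -x_2^{2} ≠ 0; add g_3 = -x_2^{2} to the basis.

S(f_1,g_3): lcm = x_1x_2^{2}. S = 0.
  remainder 0.

S(f_2,g_3): leading monomials are coprime, so the S-polynomial reduces to 0 (Buchberger's first criterion).
Every S-polynomial of the final basis reduces to 0, so we have a Gröbner basis.
Inter-reduce: drop elements whose leading term is divisible by another's, tail-reduce, and make monic.
Reduced Gröbner basis: {x_1 + x_2, x_2^{2}}.

Buchberger on the second generating set:
h_1 = x_1x_2 - x_1 - x_2, LT = x_1x_2.
h_2 = -x_1x_2 - x_1 - x_2, LT = x_1x_2.

S(h_1,h_2): lcm = x_1x_2. S = x_1 + x_2.
  leading term x_1: no divisor's leading term divides it; move x_1 to the remainder.
  leading term x_2: no divisor's leading term divides it; move x_2 to the remainder.
  remainder x_1 + x_2 ≠ 0; add k_3 = x_1 + x_2 to the basis.

S(h_1,k_3): lcm = x_1x_2. S = -x_1 - x_2^{2} - x_2.
  leading term x_1: subtract (-1)·k_3 from -x_1 - x_2^{2} - x_2 → -x_2^{2}
  leading term x_2^{2}: no divisor's leading term divides it; move -x_2^{2} to the remainder.
  remainder -x_2^{2} ≠ 0; add k_4 = -x_2^{2} to the basis.

S(h_2,k_3): lcm = x_1x_2. S = x_1 - x_2^{2} + x_2.
  leading term x_1: subtract (1)·k_3 from x_1 - x_2^{2} + x_2 → -x_2^{2}
  leading term x_2^{2}: subtract (1)·k_4 from -x_2^{2} → 0
  remainder 0.

S(h_1,k_4): lcm = x_1x_2^{2}. S = -x_1x_2 - x_2^{2}.
  leading term x_1x_2: subtract (-1)·h_1 from -x_1x_2 - x_2^{2} → -x_1 - x_2^{2} - x_2
  leading term x_1: subtract (-1)·k_3 from -x_1 - x_2^{2} - x_2 → -x_2^{2}
  leading term x_2^{2}: subtract (1)·k_4 from -x_2^{2} → 0
  remainder 0.

S(h_2,k_4): lcm = x_1x_2^{2}. S = x_1x_2 + x_2^{2}.
  leading term x_1x_2: subtract (1)·h_1 from x_1x_2 + x_2^{2} → x_1 + x_2^{2} + x_2
  leading term x_1: subtract (1)·k_3 from x_1 + x_2^{2} + x_2 → x_2^{2}
  leading term x_2^{2}: subtract (-1)·k_4 from x_2^{2} → 0
  remainder 0.

S(k_3,k_4): leading monomials are coprime, so the S-polynomial reduces to 0 (Buchberger's first criterion).
Every S-polynomial of the final basis reduces to 0, so we have a Gröbner basis.
Inter-reduce: drop elements whose leading term is divisible by another's, tail-reduce, and make monic.
Reduced Gröbner basis: {x_1 + x_2, x_2^{2}}.

Same reduced basis, so the two generating sets span the same ideal.

Yes, the ideals are equal.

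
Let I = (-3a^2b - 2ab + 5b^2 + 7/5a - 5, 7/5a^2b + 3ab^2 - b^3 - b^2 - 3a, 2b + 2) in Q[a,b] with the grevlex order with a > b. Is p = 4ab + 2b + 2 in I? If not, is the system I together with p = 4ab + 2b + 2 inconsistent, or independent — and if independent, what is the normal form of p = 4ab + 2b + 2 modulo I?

First compute the reduced Gröbner basis of I by Buchberger's algorithm.
f_1 = -3a^2b - 2ab + 5b^2 + 7/5a - 5, LT = a^2b.
f_2 = 7/5a^2b + 3ab^2 - b^3 - b^2 - 3a, LT = a^2b.
f_3 = 2b + 2, LT = b.

S(f_1,f_2): lcm = a^2b. S = -15/7ab^2 + 5/7b^3 + 2/3ab - 20/21b^2 + 176/105a + 5/3.
  leading term ab^2: subtract (-15/14ab)·f_3 from -15/7ab^2 + 5/7b^3 + 2/3ab - 20/21b^2 + 176/105a + 5/3 → 5/7b^3 + 59/21ab - 20/21b^2 + 176/105a + 5/3
  leading term b^3: subtract (5/14b^2)·f_3 from 5/7b^3 + 59/21ab - 20/21b^2 + 176/105a + 5/3 → 59/21ab - 5/3b^2 + 176/105a + 5/3
  leading term ab: subtract (59/42a)·f_3 from 59/21ab - 5/3b^2 + 176/105a + 5/3 → -5/3b^2 - 17/15a + 5/3
  leading term b^2: subtract (-5/6b)·f_3 from -5/3b^2 - 17/15a + 5/3 → -17/15a + 5/3b + 5/3
  leading term a: no divisor's leading term divides it; move -17/15a to the remainder.
  leading term b: subtract (5/6)·f_3 from 5/3b + 5/3 → 0
  remainder -17/15a ≠ 0; add h_4 = -17/15a to the basis.

S(f_1,f_3): lcm = a^2b. S = -a^2 + 2/3ab - 5/3b^2 - 7/15a + 5/3.
  leading term a^2: subtract (15/17a)·h_4 from -a^2 + 2/3ab - 5/3b^2 - 7/15a + 5/3 → 2/3ab - 5/3b^2 - 7/15a + 5/3
  leading term ab: subtract (1/3a)·f_3 from 2/3ab - 5/3b^2 - 7/15a + 5/3 → -5/3b^2 - 17/15a + 5/3
  leading term b^2: subtract (-5/6b)·f_3 from -5/3b^2 - 17/15a + 5/3 → -17/15a + 5/3b + 5/3
  leading term a: subtract (1)·h_4 from -17/15a + 5/3b + 5/3 → 5/3b + 5/3
  leading term b: subtract (5/6)·f_3 from 5/3b + 5/3 → 0
  remainder 0.

S(f_2,f_3): lcm = a^2b. S = 15/7ab^2 - 5/7b^3 - a^2 - 5/7b^2 - 15/7a.
  leading term ab^2: subtract (15/14ab)·f_3 from 15/7ab^2 - 5/7b^3 - a^2 - 5/7b^2 - 15/7a → -5/7b^3 - a^2 - 15/7ab - 5/7b^2 - 15/7a
  leading term b^3: subtract (-5/14b^2)·f_3 from -5/7b^3 - a^2 - 15/7ab - 5/7b^2 - 15/7a → -a^2 - 15/7ab - 15/7a
  leading term a^2: subtract (15/17a)·h_4 from -a^2 - 15/7ab - 15/7a → -15/7ab - 15/7a
  leading term ab: subtract (-15/14a)·f_3 from -15/7ab - 15/7a → 0
  remainder 0.

S(f_1,h_4): lcm = a^2b. S = 2/3ab - 5/3b^2 - 7/15a + 5/3.
  leading term ab: subtract (1/3a)·f_3 from 2/3ab - 5/3b^2 - 7/15a + 5/3 → -5/3b^2 - 17/15a + 5/3
  leading term b^2: subtract (-5/6b)·f_3 from -5/3b^2 - 17/15a + 5/3 → -17/15a + 5/3b + 5/3
  leading term a: subtract (1)·h_4 from -17/15a + 5/3b + 5/3 → 5/3b + 5/3
  leading term b: subtract (5/6)·f_3 from 5/3b + 5/3 → 0
  remainder 0.

S(f_2,h_4): lcm = a^2b. S = 15/7ab^2 - 5/7b^3 - 5/7b^2 - 15/7a.
  leading term ab^2: subtract (15/14ab)·f_3 from 15/7ab^2 - 5/7b^3 - 5/7b^2 - 15/7a → -5/7b^3 - 15/7ab - 5/7b^2 - 15/7a
  leading term b^3: subtract (-5/14b^2)·f_3 from -5/7b^3 - 15/7ab - 5/7b^2 - 15/7a → -15/7ab - 15/7a
  leading term ab: subtract (-15/14a)·f_3 from -15/7ab - 15/7a → 0
  remainder 0.

S(f_3,h_4): leading monomials are coprime, so the S-polynomial reduces to 0 (Buchberger's first criterion).
Every S-polynomial of the final basis reduces to 0, so we have a Gröbner basis.
Inter-reduce: drop elements whose leading term is divisible by another's, tail-reduce, and make monic.
Reduced Gröbner basis: {a, b + 1}.
Label its elements g_1 = a, g_2 = b + 1.

Reduce p = 4ab + 2b + 2 modulo G:
  leading term ab: subtract (4b)·g_1 from 4ab + 2b + 2 → 2b + 2
  leading term b: subtract (2)·g_2 from 2b + 2 → 0
  normal form = 0.
Since the normal form is 0, p ∈ I.

4ab + 2b + 2 lies in I (it reduces to 0).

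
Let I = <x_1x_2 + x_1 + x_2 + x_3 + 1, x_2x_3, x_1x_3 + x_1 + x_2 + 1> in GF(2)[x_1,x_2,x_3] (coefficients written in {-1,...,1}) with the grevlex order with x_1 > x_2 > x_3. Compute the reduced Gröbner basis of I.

G = {x_1^2 + x_2 + 1, x_1x_2 + x_1 + x_2 + x_3 + 1, x_2^2 + x_1 + x_3 + 1, x_1x_3 + x_1 + x_2 + 1, x_2x_3, x_3^2 + x_1 + x_2 + x_3 + 1}

f_1 = x_1x_2 + x_1 + x_2 + x_3 + 1, LT = x_1x_2.
f_2 = x_2x_3, LT = x_2x_3.
f_3 = x_1x_3 + x_1 + x_2 + 1, LT = x_1x_3.

S(f_1,f_2): lcm = x_1x_2x_3. S = x_1x_3 + x_2x_3 + x_3^2 + x_3.
  leading term x_1x_3: subtract (1)·f_3 from x_1x_3 + x_2x_3 + x_3^2 + x_3 → x_2x_3 + x_3^2 + x_1 + x_2 + x_3 + 1
  leading term x_2x_3: subtract (1)·f_2 from x_2x_3 + x_3^2 + x_1 + x_2 + x_3 + 1 → x_3^2 + x_1 + x_2 + x_3 + 1
  leading term x_3^2: no divisor's leading term divides it; move x_3^2 to the remainder.
  leading term x_1: no divisor's leading term divides it; move x_1 to the remainder.
  leading term x_2: no divisor's leading term divides it; move x_2 to the remainder.
  leading term x_3: no divisor's leading term divides it; move x_3 to the remainder.
  leading term 1: no divisor's leading term divides it; move 1 to the remainder.
  remainder x_3^2 + x_1 + x_2 + x_3 + 1 ≠ 0; add g_4 = x_3^2 + x_1 + x_2 + x_3 + 1 to the basis.

S(f_1,f_3): lcm = x_1x_2x_3. S = x_1x_2 + x_2^2 + x_1x_3 + x_2x_3 + x_3^2 + x_2 + x_3.
  leading term x_1x_2: subtract (1)·f_1 from x_1x_2 + x_2^2 + x_1x_3 + x_2x_3 + x_3^2 + x_2 + x_3 → x_2^2 + x_1x_3 + x_2x_3 + x_3^2 + x_1 + 1
  leading term x_2^2: no divisor's leading term divides it; move x_2^2 to the remainder.
  leading term x_1x_3: subtract (1)·f_3 from x_1x_3 + x_2x_3 + x_3^2 + x_1 + 1 → x_2x_3 + x_3^2 + x_2
  leading term x_2x_3: subtract (1)·f_2 from x_2x_3 + x_3^2 + x_2 → x_3^2 + x_2
  leading term x_3^2: subtract (1)·g_4 from x_3^2 + x_2 → x_1 + x_3 + 1
  leading term x_1: no divisor's leading term divides it; move x_1 to the remainder.
  leading term x_3: no divisor's leading term divides it; move x_3 to the remainder.
  leading term 1: no divisor's leading term divides it; move 1 to the remainder.
  remainder x_2^2 + x_1 + x_3 + 1 ≠ 0; add g_5 = x_2^2 + x_1 + x_3 + 1 to the basis.

S(f_3,g_4): lcm = x_1x_3^2. S = x_1^2 + x_1x_2 + x_2x_3 + x_1 + x_3.
  leading term x_1^2: no divisor's leading term divides it; move x_1^2 to the remainder.
  leading term x_1x_2: subtract (1)·f_1 from x_1x_2 + x_2x_3 + x_1 + x_3 → x_2x_3 + x_2 + 1
  leading term x_2x_3: subtract (1)·f_2 from x_2x_3 + x_2 + 1 → x_2 + 1
  leading term x_2: no divisor's leading term divides it; move x_2 to the remainder.
  leading term 1: no divisor's leading term divides it; move 1 to the remainder.
  remainder x_1^2 + x_2 + 1 ≠ 0; add g_6 = x_1^2 + x_2 + 1 to the basis.

The other S-polynomials (S(f_2,f_3), S(f_1,g_4), S(f_2,g_4), S(f_1,g_5), S(f_2,g_5), S(f_3,g_5), S(g_4,g_5), S(f_1,g_6), S(f_2,g_6), S(f_3,g_6), S(g_4,g_6), S(g_5,g_6)) all reduce to 0 modulo the current basis, so we have a Gröbner basis.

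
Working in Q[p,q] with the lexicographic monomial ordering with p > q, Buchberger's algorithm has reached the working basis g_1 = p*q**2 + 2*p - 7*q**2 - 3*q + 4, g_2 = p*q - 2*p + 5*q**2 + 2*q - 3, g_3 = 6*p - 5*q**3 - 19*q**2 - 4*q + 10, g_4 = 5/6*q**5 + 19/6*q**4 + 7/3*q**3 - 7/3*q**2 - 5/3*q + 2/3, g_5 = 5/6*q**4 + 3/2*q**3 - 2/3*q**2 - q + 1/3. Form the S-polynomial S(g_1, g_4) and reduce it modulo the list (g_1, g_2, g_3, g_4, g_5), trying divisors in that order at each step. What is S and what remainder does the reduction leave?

S(g_1, g_4) = -19/5*p*q**4 - 4/5*p*q**3 + 14/5*p*q**2 + 2*p*q - 4/5*p - 7*q**5 - 3*q**4 + 4*q**3; remainder on division = 0.

lcm(LM(g_1), LM(g_4)) = p*q**5.
S = (lcm/LT(g_1))·g_1 − (lcm/LT(g_4))·g_4 = -19/5*p*q**4 - 4/5*p*q**3 + 14/5*p*q**2 + 2*p*q - 4/5*p - 7*q**5 - 3*q**4 + 4*q**3.
Reduce S modulo (g_1, g_2, g_3, g_4, g_5) in that order:
  leading term p*q**4: subtract (-19/5*q**2)·g_1 from -19/5*p*q**4 - 4/5*p*q**3 + 14/5*p*q**2 + 2*p*q - 4/5*p - 7*q**5 - 3*q**4 + 4*q**3 → -4/5*p*q**3 + 52/5*p*q**2 + 2*p*q - 4/5*p - 7*q**5 - 148/5*q**4 - 37/5*q**3 + 76/5*q**2
  leading term p*q**3: subtract (-4/5*q)·g_1 from -4/5*p*q**3 + 52/5*p*q**2 + 2*p*q - 4/5*p - 7*q**5 - 148/5*q**4 - 37/5*q**3 + 76/5*q**2 → 52/5*p*q**2 + 18/5*p*q - 4/5*p - 7*q**5 - 148/5*q**4 - 13*q**3 + 64/5*q**2 + 16/5*q
  leading term p*q**2: subtract (52/5)·g_1 from 52/5*p*q**2 + 18/5*p*q - 4/5*p - 7*q**5 - 148/5*q**4 - 13*q**3 + 64/5*q**2 + 16/5*q → 18/5*p*q - 108/5*p - 7*q**5 - 148/5*q**4 - 13*q**3 + 428/5*q**2 + 172/5*q - 208/5
  leading term p*q: subtract (18/5)·g_2 from 18/5*p*q - 108/5*p - 7*q**5 - 148/5*q**4 - 13*q**3 + 428/5*q**2 + 172/5*q - 208/5 → -72/5*p - 7*q**5 - 148/5*q**4 - 13*q**3 + 338/5*q**2 + 136/5*q - 154/5
  leading term p: subtract (-12/5)·g_3 from -72/5*p - 7*q**5 - 148/5*q**4 - 13*q**3 + 338/5*q**2 + 136/5*q - 154/5 → -7*q**5 - 148/5*q**4 - 25*q**3 + 22*q**2 + 88/5*q - 34/5
  leading term q**5: subtract (-42/5)·g_4 from -7*q**5 - 148/5*q**4 - 25*q**3 + 22*q**2 + 88/5*q - 34/5 → -3*q**4 - 27/5*q**3 + 12/5*q**2 + 18/5*q - 6/5
  leading term q**4: subtract (-18/5)·g_5 from -3*q**4 - 27/5*q**3 + 12/5*q**2 + 18/5*q - 6/5 → 0
The remainder is 0, so this S-polynomial contributes no new basis element.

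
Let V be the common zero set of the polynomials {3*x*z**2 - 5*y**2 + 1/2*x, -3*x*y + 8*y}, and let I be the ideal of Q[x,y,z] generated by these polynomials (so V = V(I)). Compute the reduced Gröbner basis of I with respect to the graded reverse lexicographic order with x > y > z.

G = {y**3 - 8/5*y*z**2 - 4/15*y, x*z**2 - 5/3*y**2 + 1/6*x, x*y - 8/3*y}

f_1 = 3*x*z**2 - 5*y**2 + 1/2*x, LT = x*z**2.
f_2 = -3*x*y + 8*y, LT = x*y.

S(f_1,f_2): lcm = x*y*z**2. S = -5/3*y**3 + 8/3*y*z**2 + 1/6*x*y.
  leading term y**3: no divisor's leading term divides it; move -5/3*y**3 to the remainder.
  leading term y*z**2: no divisor's leading term divides it; move 8/3*y*z**2 to the remainder.
  leading term x*y: subtract (-1/18)·f_2 from 1/6*x*y → 4/9*y
  leading term y: no divisor's leading term divides it; move 4/9*y to the remainder.
  remainder -5/3*y**3 + 8/3*y*z**2 + 4/9*y ≠ 0; add g_3 = -5/3*y**3 + 8/3*y*z**2 + 4/9*y to the basis.

The other S-polynomials (S(f_1,g_3), S(f_2,g_3)) all reduce to 0 modulo the current basis, so we have a Gröbner basis.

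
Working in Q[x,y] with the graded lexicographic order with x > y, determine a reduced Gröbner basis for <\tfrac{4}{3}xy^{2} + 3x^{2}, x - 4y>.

G = {y^{3} + 9y^{2}, x - 4y}

f_1 = \tfrac{4}{3}xy^{2} + 3x^{2}, LT = xy^{2}.
f_2 = x - 4y, LT = x.

S(f_1,f_2): lcm = xy^{2}. S = 4y^{3} + \tfrac{9}{4}x^{2}.
  leading term y^{3}: no divisor's leading term divides it; move 4y^{3} to the remainder.
  leading term x^{2}: subtract (\tfrac{9}{4}x)·f_2 from \tfrac{9}{4}x^{2} → 9xy
  leading term xy: subtract (9y)·f_2 from 9xy → 36y^{2}
  leading term y^{2}: no divisor's leading term divides it; move 36y^{2} to the remainder.
  remainder 4y^{3} + 36y^{2} ≠ 0; add g_3 = 4y^{3} + 36y^{2} to the basis.

The other S-polynomials (S(f_1,g_3), S(f_2,g_3)) all reduce to 0 modulo the current basis, so we have a Gröbner basis.
Inter-reduce: drop elements whose leading term is divisible by another's, tail-reduce, and make monic.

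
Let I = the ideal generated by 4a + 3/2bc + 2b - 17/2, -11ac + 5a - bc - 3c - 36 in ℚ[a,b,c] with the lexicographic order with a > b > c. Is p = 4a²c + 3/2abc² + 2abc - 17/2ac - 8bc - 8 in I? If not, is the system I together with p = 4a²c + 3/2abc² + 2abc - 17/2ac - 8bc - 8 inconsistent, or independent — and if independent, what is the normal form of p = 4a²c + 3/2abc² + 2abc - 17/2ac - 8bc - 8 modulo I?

4a²c + 3/2abc² + 2abc - 17/2ac - 8bc - 8 is independent of I; its normal form modulo I is -8bc - 8.

First compute the reduced Gröbner basis of I by Buchberger's algorithm.
f_1 = 4a + 3/2bc + 2b - 17/2, LT = a.
f_2 = -11ac + 5a - bc - 3c - 36, LT = ac.

S(f_1,f_2): lcm = ac. S = 5/11a + ⅜bc² + 9/22bc - 211/88c - 36/11.
  leading term a: subtract (5/44)·f_1 from 5/11a + ⅜bc² + 9/22bc - 211/88c - 36/11 → ⅜bc² + 21/88bc - 5/22b - 211/88c - 203/88
  leading term bc²: no divisor's leading term divides it; move ⅜bc² to the remainder.
  leading term bc: no divisor's leading term divides it; move 21/88bc to the remainder.
  leading term b: no divisor's leading term divides it; move -5/22b to the remainder.
  leading term c: no divisor's leading term divides it; move -211/88c to the remainder.
  leading term 1: no divisor's leading term divides it; move -203/88 to the remainder.
  remainder ⅜bc² + 21/88bc - 5/22b - 211/88c - 203/88 ≠ 0; add h_3 = ⅜bc² + 21/88bc - 5/22b - 211/88c - 203/88 to the basis.

The other S-polynomials (S(f_1,h_3), S(f_2,h_3)) all reduce to 0 modulo the current basis, so we have a Gröbner basis.
Inter-reduce: drop elements whose leading term is divisible by another's, tail-reduce, and make monic.
Reduced Gröbner basis: {a + ⅜bc + ½b - 17/8, bc² + 7/11bc - 20/33b - 211/33c - 203/33}.
Label its elements g_1 = a + ⅜bc + ½b - 17/8, g_2 = bc² + 7/11bc - 20/33b - 211/33c - 203/33.

Reduce p = 4a²c + 3/2abc² + 2abc - 17/2ac - 8bc - 8 modulo G:
  leading term a²c: subtract (4ac)·g_1 from 4a²c + 3/2abc² + 2abc - 17/2ac - 8bc - 8 → -8bc - 8
  leading term bc: no divisor's leading term divides it; move -8bc to the remainder.
  leading term 1: no divisor's leading term divides it; move -8 to the remainder.
  normal form = -8bc - 8.
The normal form is nonzero, so p ∉ I. Since p minus its normal form lies in I, I + (p) = I + (r) where r = -8bc - 8; decide whether this ideal is the whole ring.
Run Buchberger on G together with r (pairs among the g_i already reduce to 0 since G is a Gröbner basis):
g_1 = a + ⅜bc + ½b - 17/8, LT = a.
g_2 = bc² + 7/11bc - 20/33b - 211/33c - 203/33, LT = bc².
r = -8bc - 8, LT = bc.

S(g_2,r): lcm = bc². S = 7/11bc - 20/33b - 244/33c - 203/33.
  leading term bc: subtract (-7/88)·r from 7/11bc - 20/33b - 244/33c - 203/33 → -20/33b - 244/33c - 224/33
  leading term b: no divisor's leading term divides it; move -20/33b to the remainder.
  leading term c: no divisor's leading term divides it; move -244/33c to the remainder.
  leading term 1: no divisor's leading term divides it; move -224/33 to the remainder.
  remainder -20/33b - 244/33c - 224/33 ≠ 0; add m_4 = -20/33b - 244/33c - 224/33 to the basis.

S(g_2,m_4): lcm = bc². S = 7/11bc - 20/33b - 61/5c³ - 56/5c² - 211/33c - 203/33.
  leading term bc: subtract (-7/88)·r from 7/11bc - 20/33b - 61/5c³ - 56/5c² - 211/33c - 203/33 → -20/33b - 61/5c³ - 56/5c² - 211/33c - 224/33
  leading term b: subtract (1)·m_4 from -20/33b - 61/5c³ - 56/5c² - 211/33c - 224/33 → -61/5c³ - 56/5c² + c
  leading term c³: no divisor's leading term divides it; move -61/5c³ to the remainder.
  leading term c²: no divisor's leading term divides it; move -56/5c² to the remainder.
  leading term c: no divisor's leading term divides it; move c to the remainder.
  remainder -61/5c³ - 56/5c² + c ≠ 0; add m_5 = -61/5c³ - 56/5c² + c to the basis.

S(r,m_4): lcm = bc. S = -61/5c² - 56/5c + 1.
  leading term c²: no divisor's leading term divides it; move -61/5c² to the remainder.
  leading term c: no divisor's leading term divides it; move -56/5c to the remainder.
  leading term 1: no divisor's leading term divides it; move 1 to the remainder.
  remainder -61/5c² - 56/5c + 1 ≠ 0; add m_6 = -61/5c² - 56/5c + 1 to the basis.

The other S-polynomials (S(g_1,g_2), S(g_1,r), S(g_1,m_4), S(g_1,m_5), S(g_2,m_5), S(r,m_5), S(m_4,m_5), S(g_1,m_6), S(g_2,m_6), S(r,m_6), S(m_4,m_6), S(m_5,m_6)) all reduce to 0 modulo the current basis, so we have a Gröbner basis.
Inter-reduce: drop elements whose leading term is divisible by another's, tail-reduce, and make monic.
Reduced Gröbner basis: {a - 61/10c - 81/10, b + 61/5c + 56/5, c² + 56/61c - 5/61}.
The reduced Gröbner basis of I + (p) is {a - 61/10c - 81/10, b + 61/5c + 56/5, c² + 56/61c - 5/61} ≠ {1}, a proper ideal, so the enlarged system stays consistent: p is independent of I, with normal form -8bc - 8.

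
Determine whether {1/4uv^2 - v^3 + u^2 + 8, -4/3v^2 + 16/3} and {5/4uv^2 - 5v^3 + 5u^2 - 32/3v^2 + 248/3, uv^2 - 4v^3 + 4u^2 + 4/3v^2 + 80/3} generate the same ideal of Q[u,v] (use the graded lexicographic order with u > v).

For a fixed monomial order, each ideal has a unique reduced Gröbner basis; comparing bases decides equality.
Buchberger on the first generating set:
f_1 = 1/4uv^2 - v^3 + u^2 + 8, LT = uv^2.
f_2 = -4/3v^2 + 16/3, LT = v^2.

S(f_1,f_2): lcm = uv^2. S = -4v^3 + 4u^2 + 4u + 32.
  leading term v^3: subtract (3v)·f_2 from -4v^3 + 4u^2 + 4u + 32 → 4u^2 + 4u - 16v + 32
  leading term u^2: no divisor's leading term divides it; move 4u^2 to the remainder.
  leading term u: no divisor's leading term divides it; move 4u to the remainder.
  leading term v: no divisor's leading term divides it; move -16v to the remainder.
  leading term 1: no divisor's leading term divides it; move 32 to the remainder.
  remainder 4u^2 + 4u - 16v + 32 ≠ 0; add g_3 = 4u^2 + 4u - 16v + 32 to the basis.

The other S-polynomials (S(f_1,g_3), S(f_2,g_3)) all reduce to 0 modulo the current basis, so we have a Gröbner basis.
Inter-reduce: drop elements whose leading term is divisible by another's, tail-reduce, and make monic.
Reduced Gröbner basis: {u^2 + u - 4v + 8, v^2 - 4}.

Buchberger on the second generating set:
h_1 = 5/4uv^2 - 5v^3 + 5u^2 - 32/3v^2 + 248/3, LT = uv^2.
h_2 = uv^2 - 4v^3 + 4u^2 + 4/3v^2 + 80/3, LT = uv^2.

S(h_1,h_2): lcm = uv^2. S = -148/15v^2 + 592/15.
  leading term v^2: no divisor's leading term divides it; move -148/15v^2 to the remainder.
  leading term 1: no divisor's leading term divides it; move 592/15 to the remainder.
  remainder -148/15v^2 + 592/15 ≠ 0; add k_3 = -148/15v^2 + 592/15 to the basis.

S(h_1,k_3): lcm = uv^2. S = -4v^3 + 4u^2 - 128/15v^2 + 4u + 992/15.
  leading term v^3: subtract (15/37v)·k_3 from -4v^3 + 4u^2 - 128/15v^2 + 4u + 992/15 → 4u^2 - 128/15v^2 + 4u - 16v + 992/15
  leading term u^2: no divisor's leading term divides it; move 4u^2 to the remainder.
  leading term v^2: subtract (32/37)·k_3 from -128/15v^2 + 4u - 16v + 992/15 → 4u - 16v + 32
  leading term u: no divisor's leading term divides it; move 4u to the remainder.
  leading term v: no divisor's leading term divides it; move -16v to the remainder.
  leading term 1: no divisor's leading term divides it; move 32 to the remainder.
  remainder 4u^2 + 4u - 16v + 32 ≠ 0; add k_4 = 4u^2 + 4u - 16v + 32 to the basis.

The other S-polynomials (S(h_2,k_3), S(h_1,k_4), S(h_2,k_4), S(k_3,k_4)) all reduce to 0 modulo the current basis, so we have a Gröbner basis.
Inter-reduce: drop elements whose leading term is divisible by another's, tail-reduce, and make monic.
Reduced Gröbner basis: {u^2 + u - 4v + 8, v^2 - 4}.

These coincide, so the ideals are equal.

Yes, the ideals are equal.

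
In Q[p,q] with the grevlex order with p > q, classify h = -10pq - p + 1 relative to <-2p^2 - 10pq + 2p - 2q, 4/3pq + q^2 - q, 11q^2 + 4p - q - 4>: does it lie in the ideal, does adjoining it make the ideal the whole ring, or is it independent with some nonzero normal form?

-10pq - p + 1 lies in I (it reduces to 0).

First compute the reduced Gröbner basis of I by Buchberger's algorithm.
f_1 = -2p^2 - 10pq + 2p - 2q, LT = p^2.
f_2 = 4/3pq + q^2 - q, LT = pq.
f_3 = 11q^2 + 4p - q - 4, LT = q^2.

S(f_1,f_2): lcm = p^2q. S = 17/4pq^2 - 1/4pq + q^2.
  leading term pq^2: subtract (51/16q)·f_2 from 17/4pq^2 - 1/4pq + q^2 → -51/16q^3 - 1/4pq + 67/16q^2
  leading term q^3: subtract (-51/176q)·f_3 from -51/16q^3 - 1/4pq + 67/16q^2 → 10/11pq + 343/88q^2 - 51/44q
  leading term pq: subtract (15/22)·f_2 from 10/11pq + 343/88q^2 - 51/44q → 283/88q^2 - 21/44q
  leading term q^2: subtract (283/968)·f_3 from 283/88q^2 - 21/44q → -283/242p - 179/968q + 283/242
  leading term p: no divisor's leading term divides it; move -283/242p to the remainder.
  leading term q: no divisor's leading term divides it; move -179/968q to the remainder.
  leading term 1: no divisor's leading term divides it; move 283/242 to the remainder.
  remainder -283/242p - 179/968q + 283/242 ≠ 0; add k_4 = -283/242p - 179/968q + 283/242 to the basis.

S(f_2,f_3): lcm = pq^2. S = 3/4q^3 - 4/11p^2 + 1/11pq - 3/4q^2 + 4/11p.
  leading term q^3: subtract (3/44q)·f_3 from 3/4q^3 - 4/11p^2 + 1/11pq - 3/4q^2 + 4/11p → -4/11p^2 - 2/11pq - 15/22q^2 + 4/11p + 3/11q
  leading term p^2: subtract (2/11)·f_1 from -4/11p^2 - 2/11pq - 15/22q^2 + 4/11p + 3/11q → 18/11pq - 15/22q^2 + 7/11q
  leading term pq: subtract (27/22)·f_2 from 18/11pq - 15/22q^2 + 7/11q → -21/11q^2 + 41/22q
  leading term q^2: subtract (-21/121)·f_3 from -21/11q^2 + 41/22q → 84/121p + 409/242q - 84/121
  leading term p: subtract (-168/283)·k_4 from 84/121p + 409/242q - 84/121 → 9839/6226q
  leading term q: no divisor's leading term divides it; move 9839/6226q to the remainder.
  remainder 9839/6226q ≠ 0; add k_5 = 9839/6226q to the basis.

The other S-polynomials (S(f_1,f_3), S(f_1,k_4), S(f_2,k_4), S(f_3,k_4), S(f_1,k_5), S(f_2,k_5), S(f_3,k_5), S(k_4,k_5)) all reduce to 0 modulo the current basis, so we have a Gröbner basis.
Inter-reduce: drop elements whose leading term is divisible by another's, tail-reduce, and make monic.
Reduced Gröbner basis: {p - 1, q}.
Label its elements g_1 = p - 1, g_2 = q.

Reduce h = -10pq - p + 1 modulo G:
  leading term pq: subtract (-10q)·g_1 from -10pq - p + 1 → -p - 10q + 1
  leading term p: subtract (-1)·g_1 from -p - 10q + 1 → -10q
  leading term q: subtract (-10)·g_2 from -10q → 0
  normal form = 0.
Since the normal form is 0, h ∈ I.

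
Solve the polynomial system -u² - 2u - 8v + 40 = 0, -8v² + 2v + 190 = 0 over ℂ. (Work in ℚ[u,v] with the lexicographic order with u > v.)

{(-1 + sqrt(79), -19/4), (-sqrt(79) - 1, -19/4), (-2, 5), (0, 5)}

Compute a lex Gröbner basis by Buchberger's algorithm.
f_1 = -u² - 2u - 8v + 40, LT = u².
f_2 = -8v² + 2v + 190, LT = v².

The S-polynomials (S(f_1,f_2)) all reduce to 0 modulo the current basis, so we have a Gröbner basis.
Inter-reduce: drop elements whose leading term is divisible by another's, tail-reduce, and make monic.
Reduced Gröbner basis: {u² + 2u + 8v - 40, v² - ¼v - 95/4}.

The lex basis is triangular: the last element involves only v. Solving v² - ¼v - 95/4 = 0 gives v ∈ {-19/4, 5}; substituting each value into the earlier elements determines the remaining variables.
  v = -19/4: the earlier basis element becomes u² + 2u - 78 = 0, giving u = -1 + sqrt(79), -sqrt(79) - 1 — points (-1 + sqrt(79), -19/4), (-sqrt(79) - 1, -19/4).
  v = 5: the earlier basis element becomes u² + 2u = 0, giving u = -2, 0 — points (-2, 5), (0, 5).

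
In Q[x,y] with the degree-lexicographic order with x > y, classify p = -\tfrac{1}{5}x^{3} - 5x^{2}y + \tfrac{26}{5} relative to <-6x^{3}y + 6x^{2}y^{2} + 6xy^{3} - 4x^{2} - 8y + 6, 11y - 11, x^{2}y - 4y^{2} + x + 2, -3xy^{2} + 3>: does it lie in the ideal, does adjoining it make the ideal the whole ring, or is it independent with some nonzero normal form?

-\tfrac{1}{5}x^{3} - 5x^{2}y + \tfrac{26}{5} lies in I (it reduces to 0).

First compute the reduced Gröbner basis of I by Buchberger's algorithm.
f_1 = -6x^{3}y + 6x^{2}y^{2} + 6xy^{3} - 4x^{2} - 8y + 6, LT = x^{3}y.
f_2 = 11y - 11, LT = y.
f_3 = x^{2}y - 4y^{2} + x + 2, LT = x^{2}y.
f_4 = -3xy^{2} + 3, LT = xy^{2}.

S(f_1,f_2): lcm = x^{3}y. S = -x^{2}y^{2} - xy^{3} + x^{3} + \tfrac{2}{3}x^{2} + \tfrac{4}{3}y - 1.
  reduce S modulo (f_1, f_2, f_3, f_4):
  remainder x^{3} - \tfrac{1}{3}x^{2} - x + \tfrac{1}{3} ≠ 0; add h_5 = x^{3} - \tfrac{1}{3}x^{2} - x + \tfrac{1}{3} to the basis.

S(f_1,f_3): lcm = x^{3}y. S = -x^{2}y^{2} - xy^{3} + 4xy^{2} - \tfrac{1}{3}x^{2} - 2x + \tfrac{4}{3}y - 1.
  reduce S modulo (f_1, f_2, f_3, f_4, h_5):
  remainder -\tfrac{4}{3}x^{2} + x + \tfrac{1}{3} ≠ 0; add h_6 = -\tfrac{4}{3}x^{2} + x + \tfrac{1}{3} to the basis.

S(f_1,f_4): lcm = x^{3}y^{2}. S = -x^{2}y^{3} - xy^{4} + \tfrac{2}{3}x^{2}y + x^{2} + \tfrac{4}{3}y^{2} - y.
  reduce S modulo (f_1, f_2, f_3, f_4, h_5, h_6):
  remainder -\tfrac{1}{2}x + \tfrac{1}{2} ≠ 0; add h_7 = -\tfrac{1}{2}x + \tfrac{1}{2} to the basis.

The other S-polynomials (S(f_2,f_3), S(f_2,f_4), S(f_3,f_4), S(f_1,h_5), S(f_2,h_5), S(f_3,h_5), S(f_4,h_5), S(f_1,h_6), S(f_2,h_6), S(f_3,h_6), S(f_4,h_6), S(h_5,h_6), S(f_1,h_7), S(f_2,h_7), S(f_3,h_7), S(f_4,h_7), S(h_5,h_7), S(h_6,h_7)) all reduce to 0 modulo the current basis, so we have a Gröbner basis.
Inter-reduce: drop elements whose leading term is divisible by another's, tail-reduce, and make monic.
Reduced Gröbner basis: {x - 1, y - 1}.
Label its elements g_1 = x - 1, g_2 = y - 1.

Reduce p = -\tfrac{1}{5}x^{3} - 5x^{2}y + \tfrac{26}{5} modulo G:
  leading term x^{3}: subtract (-\tfrac{1}{5}x^{2})·g_1 from -\tfrac{1}{5}x^{3} - 5x^{2}y + \tfrac{26}{5} → -5x^{2}y - \tfrac{1}{5}x^{2} + \tfrac{26}{5}
  leading term x^{2}y: subtract (-5xy)·g_1 from -5x^{2}y - \tfrac{1}{5}x^{2} + \tfrac{26}{5} → -\tfrac{1}{5}x^{2} - 5xy + \tfrac{26}{5}
  leading term x^{2}: subtract (-\tfrac{1}{5}x)·g_1 from -\tfrac{1}{5}x^{2} - 5xy + \tfrac{26}{5} → -5xy - \tfrac{1}{5}x + \tfrac{26}{5}
  leading term xy: subtract (-5y)·g_1 from -5xy - \tfrac{1}{5}x + \tfrac{26}{5} → -\tfrac{1}{5}x - 5y + \tfrac{26}{5}
  leading term x: subtract (-\tfrac{1}{5})·g_1 from -\tfrac{1}{5}x - 5y + \tfrac{26}{5} → -5y + 5
  leading term y: subtract (-5)·g_2 from -5y + 5 → 0
  normal form = 0.
Since the normal form is 0, p ∈ I.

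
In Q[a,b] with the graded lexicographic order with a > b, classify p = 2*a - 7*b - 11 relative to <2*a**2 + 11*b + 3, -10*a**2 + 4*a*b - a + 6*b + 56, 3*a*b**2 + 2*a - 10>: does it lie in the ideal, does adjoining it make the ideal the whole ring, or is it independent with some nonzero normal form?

First compute the reduced Gröbner basis of I by Buchberger's algorithm.
f_1 = 2*a**2 + 11*b + 3, LT = a**2.
f_2 = -10*a**2 + 4*a*b - a + 6*b + 56, LT = a**2.
f_3 = 3*a*b**2 + 2*a - 10, LT = a*b**2.

S(f_1,f_2): lcm = a**2. S = 2/5*a*b - 1/10*a + 61/10*b + 71/10.
  reduce S modulo (f_1, f_2, f_3):
  remainder 2/5*a*b - 1/10*a + 61/10*b + 71/10 ≠ 0; add h_4 = 2/5*a*b - 1/10*a + 61/10*b + 71/10 to the basis.

S(f_1,f_3): lcm = a**2*b**2. S = 11/2*b**3 - 2/3*a**2 + 3/2*b**2 + 10/3*a.
  reduce S modulo (f_1, f_2, f_3, h_4):
  remainder 11/2*b**3 + 3/2*b**2 + 10/3*a + 11/3*b + 1 ≠ 0; add h_5 = 11/2*b**3 + 3/2*b**2 + 10/3*a + 11/3*b + 1 to the basis.

S(f_2,f_3): lcm = a**2*b**2. S = -2/5*a*b**3 + 1/10*a*b**2 - 3/5*b**3 - 2/3*a**2 - 28/5*b**2 + 10/3*a.
  reduce S modulo (f_1, f_2, f_3, h_4, h_5):
  remainder -299/55*b**2 + 122/33*a - 4/3*b - 181/55 ≠ 0; add h_6 = -299/55*b**2 + 122/33*a - 4/3*b - 181/55 to the basis.

S(f_1,h_4): lcm = a**2*b. S = 1/4*a**2 - 61/4*a*b + 11/2*b**2 - 71/4*a + 3/2*b.
  reduce S modulo (f_1, f_2, f_3, h_4, h_5, h_6):
  remainder -255785/14352*a + 3320171/14352*b + 1277247/4784 ≠ 0; add h_7 = -255785/14352*a + 3320171/14352*b + 1277247/4784 to the basis.

S(f_2,h_4): lcm = a**2*b. S = -2/5*a*b**2 + 1/4*a**2 - 303/20*a*b - 3/5*b**2 - 71/4*a - 28/5*b.
  reduce S modulo (f_1, f_2, f_3, h_4, h_5, h_6, h_7):
  remainder -35107333/613884*b - 35107333/613884 ≠ 0; add h_8 = -35107333/613884*b - 35107333/613884 to the basis.

The other S-polynomials (S(f_3,h_4), S(f_1,h_5), S(f_2,h_5), S(f_3,h_5), S(h_4,h_5), S(f_1,h_6), S(f_2,h_6), S(f_3,h_6), S(h_4,h_6), S(h_5,h_6), S(f_1,h_7), S(f_2,h_7), S(f_3,h_7), S(h_4,h_7), S(h_5,h_7), S(h_6,h_7), S(f_1,h_8), S(f_2,h_8), S(f_3,h_8), S(h_4,h_8), S(h_5,h_8), S(h_6,h_8), S(h_7,h_8)) all reduce to 0 modulo the current basis, so we have a Gröbner basis.
Inter-reduce: drop elements whose leading term is divisible by another's, tail-reduce, and make monic.
Reduced Gröbner basis: {a - 2, b + 1}.
Label its elements g_1 = a - 2, g_2 = b + 1.

Reduce p = 2*a - 7*b - 11 modulo G:
  leading term a: subtract (2)·g_1 from 2*a - 7*b - 11 → -7*b - 7
  leading term b: subtract (-7)·g_2 from -7*b - 7 → 0
  normal form = 0.
Since the normal form is 0, p ∈ I.

2*a - 7*b - 11 lies in I (it reduces to 0).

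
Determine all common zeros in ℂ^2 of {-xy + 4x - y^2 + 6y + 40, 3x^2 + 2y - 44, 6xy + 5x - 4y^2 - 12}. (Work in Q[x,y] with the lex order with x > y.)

{(-4, -2)}

Compute a lex Gröbner basis by Buchberger's algorithm.
f_1 = -xy + 4x - y^2 + 6y + 40, LT = xy.
f_2 = 3x^2 + 2y - 44, LT = x^2.
f_3 = 6xy + 5x - 4y^2 - 12, LT = xy.

S(f_1,f_2): lcm = x^2y. S = -4x^2 + xy^2 - 6xy - 40x - 2/3y^2 + 44/3y.
  reduce S modulo (f_1, f_2, f_3):
  remainder -48x - y^3 + 22/3y^2 + 136/3y - 416/3 ≠ 0; add h_4 = -48x - y^3 + 22/3y^2 + 136/3y - 416/3 to the basis.

S(f_1,f_3): lcm = xy. S = -29/6x + 5/3y^2 - 6y - 38.
  reduce S modulo (f_1, f_2, f_3, h_4):
  remainder 29/288y^3 + 401/432y^2 - 1141/108y - 649/27 ≠ 0; add h_5 = 29/288y^3 + 401/432y^2 - 1141/108y - 649/27 to the basis.

S(f_2,f_3): lcm = x^2y. S = -5/6x^2 + 2/3xy^2 + 2x + 2/3y^2 - 44/3y.
  reduce S modulo (f_1, f_2, f_3, h_4, h_5):
  remainder 3266/261y^2 - 4969/87y - 42878/261 ≠ 0; add h_6 = 3266/261y^2 - 4969/87y - 42878/261 to the basis.

S(f_1,h_4): lcm = xy. S = -4x - 1/48y^4 + 11/72y^3 + 35/18y^2 - 80/9y - 40.
  reduce S modulo (f_1, f_2, f_3, h_4, h_5, h_6):
  remainder 1527689/284142y + 1527689/142071 ≠ 0; add h_7 = 1527689/284142y + 1527689/142071 to the basis.

The other S-polynomials (S(f_2,h_4), S(f_3,h_4), S(f_1,h_5), S(f_2,h_5), S(f_3,h_5), S(h_4,h_5), S(f_1,h_6), S(f_2,h_6), S(f_3,h_6), S(h_4,h_6), S(h_5,h_6), S(f_1,h_7), S(f_2,h_7), S(f_3,h_7), S(h_4,h_7), S(h_5,h_7), S(h_6,h_7)) all reduce to 0 modulo the current basis, so we have a Gröbner basis.
Inter-reduce: drop elements whose leading term is divisible by another's, tail-reduce, and make monic.
Reduced Gröbner basis: {x + 4, y + 2}.

A lex Gröbner basis eliminates variables successively. Here y + 2 depends only on y, with roots {-2}; lifting each root through the earlier basis elements recovers the full solutions.
  y = -2: the earlier basis element becomes x + 4 = 0, giving x = -4 — point (-4, -2).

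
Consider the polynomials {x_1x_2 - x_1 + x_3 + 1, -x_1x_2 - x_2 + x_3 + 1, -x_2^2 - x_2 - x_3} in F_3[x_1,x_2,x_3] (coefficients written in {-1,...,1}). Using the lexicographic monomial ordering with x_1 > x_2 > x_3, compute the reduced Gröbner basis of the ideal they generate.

G = {x_1 + x_3^2, x_2 - x_3^2 + x_3 + 1, x_3^3 + x_3^2 - 1}

The reduced Gröbner basis is the canonical form of the ideal for this ordering.

f_1 = x_1x_2 - x_1 + x_3 + 1, LT = x_1x_2.
f_2 = -x_1x_2 - x_2 + x_3 + 1, LT = x_1x_2.
f_3 = -x_2^2 - x_2 - x_3, LT = x_2^2.

S(f_1,f_2): lcm = x_1x_2. S = -x_1 - x_2 - x_3 - 1.
  leading term x_1: no divisor's leading term divides it; move -x_1 to the remainder.
  leading term x_2: no divisor's leading term divides it; move -x_2 to the remainder.
  leading term x_3: no divisor's leading term divides it; move -x_3 to the remainder.
  leading term 1: no divisor's leading term divides it; move -1 to the remainder.
  remainder -x_1 - x_2 - x_3 - 1 ≠ 0; add g_4 = -x_1 - x_2 - x_3 - 1 to the basis.

S(f_1,f_3): lcm = x_1x_2^2. S = x_1x_2 - x_1x_3 + x_2x_3 + x_2.
  leading term x_1x_2: subtract (1)·f_1 from x_1x_2 - x_1x_3 + x_2x_3 + x_2 → -x_1x_3 + x_1 + x_2x_3 + x_2 - x_3 - 1
  leading term x_1x_3: subtract (x_3)·g_4 from -x_1x_3 + x_1 + x_2x_3 + x_2 - x_3 - 1 → x_1 - x_2x_3 + x_2 + x_3^2 - 1
  leading term x_1: subtract (-1)·g_4 from x_1 - x_2x_3 + x_2 + x_3^2 - 1 → -x_2x_3 + x_3^2 - x_3 + 1
  leading term x_2x_3: no divisor's leading term divides it; move -x_2x_3 to the remainder.
  leading term x_3^2: no divisor's leading term divides it; move x_3^2 to the remainder.
  leading term x_3: no divisor's leading term divides it; move -x_3 to the remainder.
  leading term 1: no divisor's leading term divides it; move 1 to the remainder.
  remainder -x_2x_3 + x_3^2 - x_3 + 1 ≠ 0; add g_5 = -x_2x_3 + x_3^2 - x_3 + 1 to the basis.

S(f_2,f_3): lcm = x_1x_2^2. S = -x_1x_2 - x_1x_3 + x_2^2 - x_2x_3 - x_2.
  leading term x_1x_2: subtract (-1)·f_1 from -x_1x_2 - x_1x_3 + x_2^2 - x_2x_3 - x_2 → -x_1x_3 - x_1 + x_2^2 - x_2x_3 - x_2 + x_3 + 1
  leading term x_1x_3: subtract (x_3)·g_4 from -x_1x_3 - x_1 + x_2^2 - x_2x_3 - x_2 + x_3 + 1 → -x_1 + x_2^2 - x_2 + x_3^2 - x_3 + 1
  leading term x_1: subtract (1)·g_4 from -x_1 + x_2^2 - x_2 + x_3^2 - x_3 + 1 → x_2^2 + x_3^2 - 1
  leading term x_2^2: subtract (-1)·f_3 from x_2^2 + x_3^2 - 1 → -x_2 + x_3^2 - x_3 - 1
  leading term x_2: no divisor's leading term divides it; move -x_2 to the remainder.
  leading term x_3^2: no divisor's leading term divides it; move x_3^2 to the remainder.
  leading term x_3: no divisor's leading term divides it; move -x_3 to the remainder.
  leading term 1: no divisor's leading term divides it; move -1 to the remainder.
  remainder -x_2 + x_3^2 - x_3 - 1 ≠ 0; add g_6 = -x_2 + x_3^2 - x_3 - 1 to the basis.

S(f_1,g_5): lcm = x_1x_2x_3. S = x_1x_3^2 + x_1x_3 + x_1 + x_3^2 + x_3.
  leading term x_1x_3^2: subtract (-x_3^2)·g_4 from x_1x_3^2 + x_1x_3 + x_1 + x_3^2 + x_3 → x_1x_3 + x_1 - x_2x_3^2 - x_3^3 + x_3
  leading term x_1x_3: subtract (-x_3)·g_4 from x_1x_3 + x_1 - x_2x_3^2 - x_3^3 + x_3 → x_1 - x_2x_3^2 - x_2x_3 - x_3^3 - x_3^2
  leading term x_1: subtract (-1)·g_4 from x_1 - x_2x_3^2 - x_2x_3 - x_3^3 - x_3^2 → -x_2x_3^2 - x_2x_3 - x_2 - x_3^3 - x_3^2 - x_3 - 1
  leading term x_2x_3^2: subtract (x_3)·g_5 from -x_2x_3^2 - x_2x_3 - x_2 - x_3^3 - x_3^2 - x_3 - 1 → -x_2x_3 - x_2 + x_3^3 + x_3 - 1
  leading term x_2x_3: subtract (1)·g_5 from -x_2x_3 - x_2 + x_3^3 + x_3 - 1 → -x_2 + x_3^3 - x_3^2 - x_3 + 1
  leading term x_2: subtract (1)·g_6 from -x_2 + x_3^3 - x_3^2 - x_3 + 1 → x_3^3 + x_3^2 - 1
  leading term x_3^3: no divisor's leading term divides it; move x_3^3 to the remainder.
  leading term x_3^2: no divisor's leading term divides it; move x_3^2 to the remainder.
  leading term 1: no divisor's leading term divides it; move -1 to the remainder.
  remainder x_3^3 + x_3^2 - 1 ≠ 0; add g_7 = x_3^3 + x_3^2 - 1 to the basis.

The other S-polynomials (S(f_1,g_4), S(f_2,g_4), S(f_3,g_4), S(f_2,g_5), S(f_3,g_5), S(g_4,g_5), S(f_1,g_6), S(f_2,g_6), S(f_3,g_6), S(g_4,g_6), S(g_5,g_6), S(f_1,g_7), S(f_2,g_7), S(f_3,g_7), S(g_4,g_7), S(g_5,g_7), S(g_6,g_7)) all reduce to 0 modulo the current basis, so we have a Gröbner basis.
Inter-reduce: drop elements whose leading term is divisible by another's, tail-reduce, and make monic.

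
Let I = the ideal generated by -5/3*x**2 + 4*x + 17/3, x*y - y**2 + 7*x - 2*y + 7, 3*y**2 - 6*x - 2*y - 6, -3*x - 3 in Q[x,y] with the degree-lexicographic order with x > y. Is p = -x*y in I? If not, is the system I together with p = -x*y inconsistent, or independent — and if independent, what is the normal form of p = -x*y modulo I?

First compute the reduced Gröbner basis of I by Buchberger's algorithm.
f_1 = -5/3*x**2 + 4*x + 17/3, LT = x**2.
f_2 = x*y - y**2 + 7*x - 2*y + 7, LT = x*y.
f_3 = 3*y**2 - 6*x - 2*y - 6, LT = y**2.
f_4 = -3*x - 3, LT = x.

S(f_1,f_2): lcm = x**2*y. S = x*y**2 - 7*x**2 - 2/5*x*y - 7*x - 17/5*y.
  leading term x*y**2: subtract (y)·f_2 from x*y**2 - 7*x**2 - 2/5*x*y - 7*x - 17/5*y → y**3 - 7*x**2 - 37/5*x*y + 2*y**2 - 7*x - 52/5*y
  leading term y**3: subtract (1/3*y)·f_3 from y**3 - 7*x**2 - 37/5*x*y + 2*y**2 - 7*x - 52/5*y → -7*x**2 - 27/5*x*y + 8/3*y**2 - 7*x - 42/5*y
  leading term x**2: subtract (21/5)·f_1 from -7*x**2 - 27/5*x*y + 8/3*y**2 - 7*x - 42/5*y → -27/5*x*y + 8/3*y**2 - 119/5*x - 42/5*y - 119/5
  leading term x*y: subtract (-27/5)·f_2 from -27/5*x*y + 8/3*y**2 - 119/5*x - 42/5*y - 119/5 → -41/15*y**2 + 14*x - 96/5*y + 14
  leading term y**2: subtract (-41/45)·f_3 from -41/15*y**2 + 14*x - 96/5*y + 14 → 128/15*x - 946/45*y + 128/15
  leading term x: subtract (-128/45)·f_4 from 128/15*x - 946/45*y + 128/15 → -946/45*y
  leading term y: no divisor's leading term divides it; move -946/45*y to the remainder.
  remainder -946/45*y ≠ 0; add h_5 = -946/45*y to the basis.

The other S-polynomials (S(f_1,f_3), S(f_1,f_4), S(f_2,f_3), S(f_2,f_4), S(f_3,f_4), S(f_1,h_5), S(f_2,h_5), S(f_3,h_5), S(f_4,h_5)) all reduce to 0 modulo the current basis, so we have a Gröbner basis.
Inter-reduce: drop elements whose leading term is divisible by another's, tail-reduce, and make monic.
Reduced Gröbner basis: {x + 1, y}.
Label its elements g_1 = x + 1, g_2 = y.

Reduce p = -x*y modulo G:
  leading term x*y: subtract (-y)·g_1 from -x*y → y
  leading term y: subtract (1)·g_2 from y → 0
  normal form = 0.
Since the normal form is 0, p ∈ I.

-x*y lies in I (it reduces to 0).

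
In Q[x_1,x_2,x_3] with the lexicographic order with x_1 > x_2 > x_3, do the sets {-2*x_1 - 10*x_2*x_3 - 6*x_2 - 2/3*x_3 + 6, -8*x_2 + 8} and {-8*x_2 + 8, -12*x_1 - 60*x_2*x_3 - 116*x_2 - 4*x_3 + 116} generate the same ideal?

Two ideals are equal iff their reduced Gröbner bases coincide (the reduced basis is unique for a fixed ordering).
Buchberger on the first generating set:
f_1 = -2*x_1 - 10*x_2*x_3 - 6*x_2 - 2/3*x_3 + 6, LT = x_1.
f_2 = -8*x_2 + 8, LT = x_2.

The S-polynomials (S(f_1,f_2)) all reduce to 0 modulo the current basis, so we have a Gröbner basis.
Inter-reduce: drop elements whose leading term is divisible by another's, tail-reduce, and make monic.
Reduced Gröbner basis: {x_1 + 16/3*x_3, x_2 - 1}.

Buchberger on the second generating set:
h_1 = -8*x_2 + 8, LT = x_2.
h_2 = -12*x_1 - 60*x_2*x_3 - 116*x_2 - 4*x_3 + 116, LT = x_1.

The S-polynomials (S(h_1,h_2)) all reduce to 0 modulo the current basis, so we have a Gröbner basis.
Inter-reduce: drop elements whose leading term is divisible by another's, tail-reduce, and make monic.
Reduced Gröbner basis: {x_1 + 16/3*x_3, x_2 - 1}.

These coincide, so the ideals are equal.

Yes, the ideals are equal.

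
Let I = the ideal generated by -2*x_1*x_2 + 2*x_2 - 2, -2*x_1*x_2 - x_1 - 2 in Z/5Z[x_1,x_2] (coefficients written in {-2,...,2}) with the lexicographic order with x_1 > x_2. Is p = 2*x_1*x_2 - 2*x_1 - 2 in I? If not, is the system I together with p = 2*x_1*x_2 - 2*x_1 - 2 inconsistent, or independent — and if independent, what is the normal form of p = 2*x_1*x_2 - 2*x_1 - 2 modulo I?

2*x_1*x_2 - 2*x_1 - 2 is independent of I; its normal form modulo I is x_2 + 1.

First compute the reduced Gröbner basis of I by Buchberger's algorithm.
f_1 = -2*x_1*x_2 + 2*x_2 - 2, LT = x_1*x_2.
f_2 = -2*x_1*x_2 - x_1 - 2, LT = x_1*x_2.

S(f_1,f_2): lcm = x_1*x_2. S = 2*x_1 - x_2.
  reduce S modulo (f_1, f_2):
  remainder 2*x_1 - x_2 ≠ 0; add h_3 = 2*x_1 - x_2 to the basis.

S(f_1,h_3): lcm = x_1*x_2. S = -2*x_2**2 - x_2 + 1.
  reduce S modulo (f_1, f_2, h_3):
  remainder -2*x_2**2 - x_2 + 1 ≠ 0; add h_4 = -2*x_2**2 - x_2 + 1 to the basis.

The other S-polynomials (S(f_2,h_3), S(f_1,h_4), S(f_2,h_4), S(h_3,h_4)) all reduce to 0 modulo the current basis, so we have a Gröbner basis.
Inter-reduce: drop elements whose leading term is divisible by another's, tail-reduce, and make monic.
Reduced Gröbner basis: {x_1 + 2*x_2, x_2**2 - 2*x_2 + 2}.
Label its elements g_1 = x_1 + 2*x_2, g_2 = x_2**2 - 2*x_2 + 2.

Reduce p = 2*x_1*x_2 - 2*x_1 - 2 modulo G:
  leading term x_1*x_2: subtract (2*x_2)·g_1 from 2*x_1*x_2 - 2*x_1 - 2 → -2*x_1 + x_2**2 - 2
  leading term x_1: subtract (-2)·g_1 from -2*x_1 + x_2**2 - 2 → x_2**2 - x_2 - 2
  leading term x_2**2: subtract (1)·g_2 from x_2**2 - x_2 - 2 → x_2 + 1
  leading term x_2: no divisor's leading term divides it; move x_2 to the remainder.
  leading term 1: no divisor's leading term divides it; move 1 to the remainder.
  normal form = x_2 + 1.
The normal form is nonzero, so p ∉ I. Since p minus its normal form lies in I, I + (p) = I + (r) where r = x_2 + 1; decide whether this ideal is the whole ring.
Run Buchberger on G together with r (pairs among the g_i already reduce to 0 since G is a Gröbner basis):
g_1 = x_1 + 2*x_2, LT = x_1.
g_2 = x_2**2 - 2*x_2 + 2, LT = x_2**2.
r = x_2 + 1, LT = x_2.

The S-polynomials (S(g_1,g_2), S(g_1,r), S(g_2,r)) all reduce to 0 modulo the current basis, so we have a Gröbner basis.
Inter-reduce: drop elements whose leading term is divisible by another's, tail-reduce, and make monic.
Reduced Gröbner basis: {x_1 - 2, x_2 + 1}.
The reduced Gröbner basis of I + (p) is {x_1 - 2, x_2 + 1} ≠ {1}, a proper ideal, so the enlarged system stays consistent: p is independent of I, with normal form x_2 + 1.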